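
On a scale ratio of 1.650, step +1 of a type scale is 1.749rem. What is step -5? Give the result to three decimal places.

1.749 ÷ 1.650⁶ = 1.749 ÷ 20.17919 ≈ 0.087

0.087rem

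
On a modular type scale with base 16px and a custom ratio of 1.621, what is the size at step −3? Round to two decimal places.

Each step on a modular scale multiplies by the ratio, so the size n steps from the base is base × ratioⁿ.
16.0 ÷ 1.621³ = 16.0 ÷ 4.25941 ≈ 3.76

3.76px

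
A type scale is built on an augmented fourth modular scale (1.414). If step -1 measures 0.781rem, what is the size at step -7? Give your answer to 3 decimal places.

0.098rem

0.781 ÷ 1.414⁶ = 0.781 ÷ 7.99275 ≈ 0.098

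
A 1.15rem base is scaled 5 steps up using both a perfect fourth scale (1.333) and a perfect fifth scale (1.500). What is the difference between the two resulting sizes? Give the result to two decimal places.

Perfect fourth: 1.15 × 1.333⁵ = 4.8400rem
Perfect fifth: 1.15 × 1.500⁵ = 8.7328rem
Difference: 8.7328 − 4.8400 = 3.8928rem

3.89rem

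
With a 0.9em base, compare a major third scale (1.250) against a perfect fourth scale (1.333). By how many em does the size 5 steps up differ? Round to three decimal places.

Major third: 0.9 × 1.250⁵ = 2.74658em
Perfect fourth: 0.9 × 1.333⁵ = 3.78785em
Difference: 3.78785 − 2.74658 = 1.04127em

1.041em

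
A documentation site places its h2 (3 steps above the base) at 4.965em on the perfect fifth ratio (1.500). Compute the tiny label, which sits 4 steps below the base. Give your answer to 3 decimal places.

0.291em

4.965 ÷ 1.500⁷ = 4.965 ÷ 17.08594 ≈ 0.291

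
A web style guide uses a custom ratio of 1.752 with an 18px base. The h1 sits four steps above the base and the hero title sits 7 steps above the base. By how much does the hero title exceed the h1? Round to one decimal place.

Step 4: 18.0 × 1.752⁴ = 169.593px
Step 7: 18.0 × 1.752⁷ = 912.034px
Difference: 912.034 − 169.593 = 742.441px

742.4px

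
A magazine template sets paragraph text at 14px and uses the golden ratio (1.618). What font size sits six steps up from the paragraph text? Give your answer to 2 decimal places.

Each step on a modular scale multiplies by the ratio, so the size n steps from the base is base × ratioⁿ.
14.0 × 1.618⁶ = 14.0 × 17.94201 ≈ 251.19

251.19px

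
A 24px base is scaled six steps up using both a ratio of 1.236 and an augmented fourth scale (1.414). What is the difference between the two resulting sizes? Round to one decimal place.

106.3px

At 1.236: 24.0 × 1.236⁶ = 85.570px
Augmented fourth: 24.0 × 1.414⁶ = 191.826px
Difference: 191.826 − 85.570 = 106.256px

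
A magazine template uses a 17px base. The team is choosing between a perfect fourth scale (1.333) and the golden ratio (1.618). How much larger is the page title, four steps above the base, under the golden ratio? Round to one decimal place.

62.8px

Perfect fourth: 17.0 × 1.333⁴ = 53.675px
Golden ratio: 17.0 × 1.618⁴ = 116.510px
Difference: 116.510 − 53.675 = 62.835px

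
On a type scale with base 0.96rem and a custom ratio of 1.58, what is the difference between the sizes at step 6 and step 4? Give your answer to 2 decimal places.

Step 4: 0.96 × 1.58⁴ = 5.9827rem
Step 6: 0.96 × 1.58⁶ = 14.9353rem
Difference: 14.9353 − 5.9827 = 8.9526rem

8.95rem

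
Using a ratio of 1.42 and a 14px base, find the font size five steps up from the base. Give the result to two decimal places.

14.0 × 1.42⁵ = 14.0 × 5.77353 ≈ 80.83

80.83px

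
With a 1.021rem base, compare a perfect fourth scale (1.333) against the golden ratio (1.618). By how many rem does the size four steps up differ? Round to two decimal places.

Perfect fourth: 1.021 × 1.333⁴ = 3.2236rem
Golden ratio: 1.021 × 1.618⁴ = 6.9975rem
Difference: 6.9975 − 3.2236 = 3.7739rem

3.77rem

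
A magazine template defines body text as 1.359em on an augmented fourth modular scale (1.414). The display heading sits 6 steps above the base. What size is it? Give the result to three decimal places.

A modular type scale is a geometric sequence: sizeₙ = base × rⁿ.
1.359 × 1.414⁶ = 1.359 × 7.99275 ≈ 10.862

10.862em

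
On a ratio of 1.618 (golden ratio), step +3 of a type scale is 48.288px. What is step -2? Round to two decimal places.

4.35px

48.288 ÷ 1.618⁵ = 48.288 ÷ 11.08901 ≈ 4.355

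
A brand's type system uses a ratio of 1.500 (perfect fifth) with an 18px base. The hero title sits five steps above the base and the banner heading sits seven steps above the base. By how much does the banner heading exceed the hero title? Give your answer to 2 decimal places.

170.86px

Step 5: 18.0 × 1.500⁵ = 136.6875px
Step 7: 18.0 × 1.500⁷ = 307.5469px
Difference: 307.5469 − 136.6875 = 170.8594px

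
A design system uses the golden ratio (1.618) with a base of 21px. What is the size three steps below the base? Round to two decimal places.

21.0 ÷ 1.618³ = 21.0 ÷ 4.23580 ≈ 4.96

4.96px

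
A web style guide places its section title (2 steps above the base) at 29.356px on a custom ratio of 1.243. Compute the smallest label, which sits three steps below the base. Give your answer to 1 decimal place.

29.356 ÷ 1.243⁵ = 29.356 ÷ 2.96726 ≈ 9.893

9.9px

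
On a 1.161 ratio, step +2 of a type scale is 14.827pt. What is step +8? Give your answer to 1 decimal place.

36.3pt

14.827 × 1.161⁶ = 14.827 × 2.44903 ≈ 36.312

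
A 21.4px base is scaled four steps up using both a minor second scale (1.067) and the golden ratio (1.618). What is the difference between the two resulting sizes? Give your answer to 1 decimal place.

Minor second: 21.4 × 1.067⁴ = 27.738px
Golden ratio: 21.4 × 1.618⁴ = 146.665px
Difference: 146.665 − 27.738 = 118.927px

118.9px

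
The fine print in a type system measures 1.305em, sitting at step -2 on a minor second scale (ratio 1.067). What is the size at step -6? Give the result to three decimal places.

1.007em

1.305 ÷ 1.067⁴ = 1.305 ÷ 1.29616 ≈ 1.007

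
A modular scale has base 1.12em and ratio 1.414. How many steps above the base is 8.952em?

1.414ⁿ = 8.952 / 1.12 = 7.9929
n = ln(7.9929) / ln(1.414) = 2.0785 / 0.3464 ≈ 6.00

6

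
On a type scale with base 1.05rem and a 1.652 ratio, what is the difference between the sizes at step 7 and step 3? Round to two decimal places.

30.52rem

Step 3: 1.05 × 1.652³ = 4.7339rem
Step 7: 1.05 × 1.652⁷ = 35.2582rem
Difference: 35.2582 − 4.7339 = 30.5243rem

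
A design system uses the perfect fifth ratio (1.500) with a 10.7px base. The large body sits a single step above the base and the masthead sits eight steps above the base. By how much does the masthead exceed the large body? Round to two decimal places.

Step 1: 10.7 × 1.500 = 16.0500px
Step 8: 10.7 × 1.500⁸ = 274.2293px
Difference: 274.2293 − 16.0500 = 258.1793px

258.18px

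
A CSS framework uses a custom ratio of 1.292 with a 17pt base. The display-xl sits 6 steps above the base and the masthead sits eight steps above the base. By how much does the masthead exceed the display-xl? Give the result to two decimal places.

Step 6: 17.0 × 1.292⁶ = 79.0722pt
Step 8: 17.0 × 1.292⁸ = 131.9924pt
Difference: 131.9924 − 79.0722 = 52.9202pt

52.92pt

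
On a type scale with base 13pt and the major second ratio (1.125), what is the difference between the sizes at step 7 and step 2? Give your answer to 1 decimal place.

Step 2: 13.0 × 1.125² = 16.453pt
Step 7: 13.0 × 1.125⁷ = 29.649pt
Difference: 29.649 − 16.453 = 13.196pt

13.2pt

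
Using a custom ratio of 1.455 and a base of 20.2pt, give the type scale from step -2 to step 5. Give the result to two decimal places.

9.54pt, 13.88pt, 20.20pt, 29.39pt, 42.76pt, 62.22pt, 90.53pt, 131.72pt

Step -2: 20.2 ÷ 1.455² = 9.54
Step -1: 20.2 ÷ 1.455 = 13.88
Step 0: 20.2pt
Step 1: 20.2 × 1.455 = 29.39
Step 2: 20.2 × 1.455² = 42.76
Step 3: 20.2 × 1.455³ = 62.22
Step 4: 20.2 × 1.455⁴ = 90.53
Step 5: 20.2 × 1.455⁵ = 131.72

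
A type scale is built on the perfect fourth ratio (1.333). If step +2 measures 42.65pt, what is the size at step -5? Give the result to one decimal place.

5.7pt

42.65 ÷ 1.333⁷ = 42.65 ÷ 7.47844 ≈ 5.703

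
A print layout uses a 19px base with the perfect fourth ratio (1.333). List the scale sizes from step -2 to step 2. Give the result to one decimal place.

Step -2: 19.0 ÷ 1.333² = 10.7
Step -1: 19.0 ÷ 1.333 = 14.3
Step 0: 19px
Step 1: 19.0 × 1.333 = 25.3
Step 2: 19.0 × 1.333² = 33.8

10.7px, 14.3px, 19.0px, 25.3px, 33.8px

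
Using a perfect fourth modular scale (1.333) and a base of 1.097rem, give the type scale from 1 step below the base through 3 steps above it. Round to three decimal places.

0.823rem, 1.097rem, 1.462rem, 1.949rem, 2.598rem

Step -1: 1.097 ÷ 1.333 = 0.823
Step 0: 1.097rem
Step 1: 1.097 × 1.333 = 1.462
Step 2: 1.097 × 1.333² = 1.949
Step 3: 1.097 × 1.333³ = 2.598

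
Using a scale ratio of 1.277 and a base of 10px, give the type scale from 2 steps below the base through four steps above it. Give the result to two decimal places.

Step -2: 10.0 ÷ 1.277² = 6.13
Step -1: 10.0 ÷ 1.277 = 7.83
Step 0: 10px
Step 1: 10.0 × 1.277 = 12.77
Step 2: 10.0 × 1.277² = 16.31
Step 3: 10.0 × 1.277³ = 20.82
Step 4: 10.0 × 1.277⁴ = 26.59

6.13px, 7.83px, 10.00px, 12.77px, 16.31px, 20.82px, 26.59px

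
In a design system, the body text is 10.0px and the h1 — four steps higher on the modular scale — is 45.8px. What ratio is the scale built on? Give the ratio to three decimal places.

1.463

r⁴ = 45.8 / 10.0, so r = (45.8/10.0)^(1/4).
r = 4.5800^(1/4) ≈ 1.4629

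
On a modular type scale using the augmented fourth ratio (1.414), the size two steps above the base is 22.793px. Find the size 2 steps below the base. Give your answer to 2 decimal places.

22.793 ÷ 1.414⁴ = 22.793 ÷ 3.99758 ≈ 5.702

5.70px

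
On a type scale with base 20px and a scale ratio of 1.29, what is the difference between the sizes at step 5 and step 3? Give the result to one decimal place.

Step 3: 20.0 × 1.29³ = 42.934px
Step 5: 20.0 × 1.29⁵ = 71.446px
Difference: 71.446 − 42.934 = 28.512px

28.5px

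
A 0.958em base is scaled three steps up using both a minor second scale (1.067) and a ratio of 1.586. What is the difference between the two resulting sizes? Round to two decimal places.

Minor second: 0.958 × 1.067³ = 1.1637em
At 1.586: 0.958 × 1.586³ = 3.8219em
Difference: 3.8219 − 1.1637 = 2.6582em

2.66em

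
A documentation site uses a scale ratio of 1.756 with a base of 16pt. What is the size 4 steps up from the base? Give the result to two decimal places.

152.13pt

16.0 × 1.756⁴ = 16.0 × 9.50819 ≈ 152.13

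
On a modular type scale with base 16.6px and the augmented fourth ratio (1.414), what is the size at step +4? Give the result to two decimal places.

Each step on a modular scale multiplies by the ratio, so the size n steps from the base is base × ratioⁿ.
16.6 × 1.414⁴ = 16.6 × 3.99758 ≈ 66.36

66.36px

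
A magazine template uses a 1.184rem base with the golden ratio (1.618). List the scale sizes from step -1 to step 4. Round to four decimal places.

Step -1: 1.184 ÷ 1.618 = 0.7318
Step 0: 1.184rem
Step 1: 1.184 × 1.618 = 1.9157
Step 2: 1.184 × 1.618² = 3.0996
Step 3: 1.184 × 1.618³ = 5.0152
Step 4: 1.184 × 1.618⁴ = 8.1146

0.7318rem, 1.1840rem, 1.9157rem, 3.0996rem, 5.0152rem, 8.1146rem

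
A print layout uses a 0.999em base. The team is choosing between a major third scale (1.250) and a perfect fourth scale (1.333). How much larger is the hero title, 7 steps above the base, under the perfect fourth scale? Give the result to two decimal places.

2.71em

Major third: 0.999 × 1.250⁷ = 4.7636em
Perfect fourth: 0.999 × 1.333⁷ = 7.4710em
Difference: 7.4710 − 4.7636 = 2.7074em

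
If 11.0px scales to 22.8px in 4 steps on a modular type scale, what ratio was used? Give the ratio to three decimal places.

The ratio satisfies 11.0 × r⁴ = 22.8, so r = (22.8 / 11.0)^(1/4).
r = 2.0727^(1/4) ≈ 1.1999

1.200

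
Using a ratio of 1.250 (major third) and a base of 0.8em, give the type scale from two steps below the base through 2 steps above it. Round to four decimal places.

Step -2: 0.8 ÷ 1.250² = 0.5120
Step -1: 0.8 ÷ 1.250 = 0.6400
Step 0: 0.8em
Step 1: 0.8 × 1.250 = 1.0000
Step 2: 0.8 × 1.250² = 1.2500

0.5120em, 0.6400em, 0.8000em, 1.0000em, 1.2500em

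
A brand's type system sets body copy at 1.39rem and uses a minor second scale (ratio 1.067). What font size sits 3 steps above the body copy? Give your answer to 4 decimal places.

1.39 × 1.067³ = 1.39 × 1.21477 ≈ 1.6885

1.6885rem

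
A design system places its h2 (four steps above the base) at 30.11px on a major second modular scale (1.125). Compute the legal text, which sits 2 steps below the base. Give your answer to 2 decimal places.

The gap is -2 − (4) = -6 steps, so the factor is 1.125^-6.
30.11 ÷ 1.125⁶ = 30.11 ÷ 2.02729 ≈ 14.852

14.85px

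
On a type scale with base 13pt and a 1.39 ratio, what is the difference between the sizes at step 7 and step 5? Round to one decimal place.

Step 5: 13.0 × 1.39⁵ = 67.455pt
Step 7: 13.0 × 1.39⁷ = 130.331pt
Difference: 130.331 − 67.455 = 62.876pt

62.9pt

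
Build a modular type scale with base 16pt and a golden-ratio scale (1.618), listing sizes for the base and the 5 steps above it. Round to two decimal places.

Step 0: 16pt
Step 1: 16.0 × 1.618 = 25.89
Step 2: 16.0 × 1.618² = 41.89
Step 3: 16.0 × 1.618³ = 67.77
Step 4: 16.0 × 1.618⁴ = 109.66
Step 5: 16.0 × 1.618⁵ = 177.42

16.00pt, 25.89pt, 41.89pt, 67.77pt, 109.66pt, 177.42pt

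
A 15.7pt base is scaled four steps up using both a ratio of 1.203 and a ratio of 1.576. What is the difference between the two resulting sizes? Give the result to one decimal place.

At 1.203: 15.7 × 1.203⁴ = 32.882pt
At 1.576: 15.7 × 1.576⁴ = 96.856pt
Difference: 96.856 − 32.882 = 63.974pt

64.0pt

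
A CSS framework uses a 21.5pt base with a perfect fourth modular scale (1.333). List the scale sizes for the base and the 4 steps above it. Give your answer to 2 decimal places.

21.50pt, 28.66pt, 38.20pt, 50.92pt, 67.88pt

Step 0: 21.5pt
Step 1: 21.5 × 1.333 = 28.66
Step 2: 21.5 × 1.333² = 38.20
Step 3: 21.5 × 1.333³ = 50.92
Step 4: 21.5 × 1.333⁴ = 67.88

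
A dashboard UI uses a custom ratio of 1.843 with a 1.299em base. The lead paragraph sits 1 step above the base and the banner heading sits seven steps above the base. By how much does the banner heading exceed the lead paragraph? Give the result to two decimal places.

Step 1: 1.299 × 1.843 = 2.3941em
Step 7: 1.299 × 1.843⁷ = 93.8181em
Difference: 93.8181 − 2.3941 = 91.4240em

91.42em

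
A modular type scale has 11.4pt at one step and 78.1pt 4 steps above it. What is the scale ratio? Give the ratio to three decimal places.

1.618

r⁴ = 78.1 / 11.4, so r = (78.1/11.4)^(1/4).
r = 6.8509^(1/4) ≈ 1.6178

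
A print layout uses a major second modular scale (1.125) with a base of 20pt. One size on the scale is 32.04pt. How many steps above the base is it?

1.125ⁿ = 32.04 / 20 = 1.6020
n = ln(1.6020) / ln(1.125) = 0.4713 / 0.1178 ≈ 4.00

4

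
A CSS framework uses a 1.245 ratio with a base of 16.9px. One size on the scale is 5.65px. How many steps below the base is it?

1.245ⁿ = 16.9 / 5.65 = 2.9912
n = ln(2.9912) / ln(1.245) = 1.0957 / 0.2191 ≈ 5.00

5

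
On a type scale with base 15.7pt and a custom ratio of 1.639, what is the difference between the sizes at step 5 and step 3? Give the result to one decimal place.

116.6pt

Step 3: 15.7 × 1.639³ = 69.125pt
Step 5: 15.7 × 1.639⁵ = 185.693pt
Difference: 185.693 − 69.125 = 116.568pt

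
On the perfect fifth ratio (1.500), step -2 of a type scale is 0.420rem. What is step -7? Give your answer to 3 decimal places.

0.420 ÷ 1.500⁵ = 0.420 ÷ 7.59375 ≈ 0.055

0.055rem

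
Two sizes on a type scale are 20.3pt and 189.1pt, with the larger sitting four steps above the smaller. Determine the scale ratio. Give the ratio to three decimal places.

1.747

The ratio satisfies 20.3 × r⁴ = 189.1, so r = (189.1 / 20.3)^(1/4).
r = 9.3153^(1/4) ≈ 1.7470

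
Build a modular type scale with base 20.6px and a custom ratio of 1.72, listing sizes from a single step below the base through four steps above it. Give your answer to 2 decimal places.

Step -1: 20.6 ÷ 1.72 = 11.98
Step 0: 20.6px
Step 1: 20.6 × 1.72 = 35.43
Step 2: 20.6 × 1.72² = 60.94
Step 3: 20.6 × 1.72³ = 104.82
Step 4: 20.6 × 1.72⁴ = 180.29

11.98px, 20.60px, 35.43px, 60.94px, 104.82px, 180.29px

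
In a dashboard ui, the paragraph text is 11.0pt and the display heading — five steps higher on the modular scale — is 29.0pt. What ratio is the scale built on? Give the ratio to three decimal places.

1.214

The ratio satisfies 11.0 × r⁵ = 29.0, so r = (29.0 / 11.0)^(1/5).
r = 2.6364^(1/5) ≈ 1.2140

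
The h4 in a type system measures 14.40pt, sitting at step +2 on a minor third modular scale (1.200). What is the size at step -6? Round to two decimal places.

3.35pt

The gap is -6 − (2) = -8 steps, so the factor is 1.200^-8.
14.40 ÷ 1.200⁸ = 14.40 ÷ 4.29982 ≈ 3.349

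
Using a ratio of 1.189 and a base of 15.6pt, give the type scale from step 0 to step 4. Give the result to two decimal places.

Step 0: 15.6pt
Step 1: 15.6 × 1.189 = 18.55
Step 2: 15.6 × 1.189² = 22.05
Step 3: 15.6 × 1.189³ = 26.22
Step 4: 15.6 × 1.189⁴ = 31.18

15.60pt, 18.55pt, 22.05pt, 26.22pt, 31.18pt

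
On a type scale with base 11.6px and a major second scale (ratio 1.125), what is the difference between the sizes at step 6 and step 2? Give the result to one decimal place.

8.8px

Step 2: 11.6 × 1.125² = 14.681px
Step 6: 11.6 × 1.125⁶ = 23.517px
Difference: 23.517 − 14.681 = 8.836px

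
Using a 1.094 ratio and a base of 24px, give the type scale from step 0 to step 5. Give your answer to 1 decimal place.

Step 0: 24px
Step 1: 24.0 × 1.094 = 26.3
Step 2: 24.0 × 1.094² = 28.7
Step 3: 24.0 × 1.094³ = 31.4
Step 4: 24.0 × 1.094⁴ = 34.4
Step 5: 24.0 × 1.094⁵ = 37.6

24.0px, 26.3px, 28.7px, 31.4px, 34.4px, 37.6px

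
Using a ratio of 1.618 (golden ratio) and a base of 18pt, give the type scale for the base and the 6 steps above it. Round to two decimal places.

18.00pt, 29.12pt, 47.12pt, 76.24pt, 123.36pt, 199.60pt, 322.96pt

Step 0: 18pt
Step 1: 18.0 × 1.618 = 29.12
Step 2: 18.0 × 1.618² = 47.12
Step 3: 18.0 × 1.618³ = 76.24
Step 4: 18.0 × 1.618⁴ = 123.36
Step 5: 18.0 × 1.618⁵ = 199.60
Step 6: 18.0 × 1.618⁶ = 322.96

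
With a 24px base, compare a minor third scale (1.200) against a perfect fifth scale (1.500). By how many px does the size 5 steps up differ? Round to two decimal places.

122.53px

Minor third: 24.0 × 1.200⁵ = 59.7197px
Perfect fifth: 24.0 × 1.500⁵ = 182.2500px
Difference: 182.2500 − 59.7197 = 122.5303px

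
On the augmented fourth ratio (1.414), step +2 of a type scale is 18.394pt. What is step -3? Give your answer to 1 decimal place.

3.3pt

18.394 ÷ 1.414⁵ = 18.394 ÷ 5.65258 ≈ 3.254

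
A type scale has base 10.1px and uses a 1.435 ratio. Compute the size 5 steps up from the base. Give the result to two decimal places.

61.46px

10.1 × 1.435⁵ = 10.1 × 6.08498 ≈ 61.46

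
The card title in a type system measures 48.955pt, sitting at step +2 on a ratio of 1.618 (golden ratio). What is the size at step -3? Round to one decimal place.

The gap is -3 − (2) = -5 steps, so the factor is 1.618^-5.
48.955 ÷ 1.618⁵ = 48.955 ÷ 11.08901 ≈ 4.415

4.4pt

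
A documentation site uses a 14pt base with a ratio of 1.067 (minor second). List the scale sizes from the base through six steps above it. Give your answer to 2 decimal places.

14.00pt, 14.94pt, 15.94pt, 17.01pt, 18.15pt, 19.36pt, 20.66pt

Step 0: 14pt
Step 1: 14.0 × 1.067 = 14.94
Step 2: 14.0 × 1.067² = 15.94
Step 3: 14.0 × 1.067³ = 17.01
Step 4: 14.0 × 1.067⁴ = 18.15
Step 5: 14.0 × 1.067⁵ = 19.36
Step 6: 14.0 × 1.067⁶ = 20.66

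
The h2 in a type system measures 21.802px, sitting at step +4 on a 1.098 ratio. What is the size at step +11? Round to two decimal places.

41.95px

21.802 × 1.098⁷ = 21.802 × 1.92405 ≈ 41.948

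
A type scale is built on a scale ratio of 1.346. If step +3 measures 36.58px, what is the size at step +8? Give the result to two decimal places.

Moving from step +3 to step +8 is 5 steps up, so multiply by r⁵.
36.58 × 1.346⁵ = 36.58 × 4.41800 ≈ 161.610

161.61px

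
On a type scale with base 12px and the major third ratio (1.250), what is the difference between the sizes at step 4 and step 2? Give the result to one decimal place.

Step 2: 12.0 × 1.250² = 18.750px
Step 4: 12.0 × 1.250⁴ = 29.297px
Difference: 29.297 − 18.750 = 10.547px

10.5px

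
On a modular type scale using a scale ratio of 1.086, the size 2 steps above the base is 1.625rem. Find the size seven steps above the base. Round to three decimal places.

2.455rem

1.625 × 1.086⁵ = 1.625 × 1.51060 ≈ 2.455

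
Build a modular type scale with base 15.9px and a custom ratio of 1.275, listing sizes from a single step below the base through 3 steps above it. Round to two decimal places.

Step -1: 15.9 ÷ 1.275 = 12.47
Step 0: 15.9px
Step 1: 15.9 × 1.275 = 20.27
Step 2: 15.9 × 1.275² = 25.85
Step 3: 15.9 × 1.275³ = 32.96

12.47px, 15.90px, 20.27px, 25.85px, 32.96px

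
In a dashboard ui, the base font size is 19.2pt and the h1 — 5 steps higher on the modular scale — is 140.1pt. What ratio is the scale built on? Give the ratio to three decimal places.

1.488

The ratio satisfies 19.2 × r⁵ = 140.1, so r = (140.1 / 19.2)^(1/5).
r = 7.2969^(1/5) ≈ 1.4881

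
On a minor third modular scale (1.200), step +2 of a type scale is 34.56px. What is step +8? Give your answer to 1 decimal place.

Moving from step +2 to step +8 is 6 steps up, so multiply by r⁶.
34.56 × 1.200⁶ = 34.56 × 2.98598 ≈ 103.196

103.2px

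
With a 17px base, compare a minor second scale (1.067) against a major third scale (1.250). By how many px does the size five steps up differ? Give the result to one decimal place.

28.4px

Minor second: 17.0 × 1.067⁵ = 23.511px
Major third: 17.0 × 1.250⁵ = 51.880px
Difference: 51.880 − 23.511 = 28.369px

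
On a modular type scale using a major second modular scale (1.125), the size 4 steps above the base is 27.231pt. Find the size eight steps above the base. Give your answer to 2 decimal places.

43.62pt

27.231 × 1.125⁴ = 27.231 × 1.60181 ≈ 43.619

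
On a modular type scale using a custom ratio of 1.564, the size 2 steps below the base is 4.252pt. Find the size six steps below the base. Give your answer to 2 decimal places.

0.71pt

Moving from step -2 to step -6 is 4 steps down, so divide by r⁴.
4.252 ÷ 1.564⁴ = 4.252 ÷ 5.98339 ≈ 0.711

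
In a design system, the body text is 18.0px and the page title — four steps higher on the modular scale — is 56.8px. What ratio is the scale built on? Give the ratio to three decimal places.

1.333

The ratio satisfies 18.0 × r⁴ = 56.8, so r = (56.8 / 18.0)^(1/4).
r = 3.1556^(1/4) ≈ 1.3328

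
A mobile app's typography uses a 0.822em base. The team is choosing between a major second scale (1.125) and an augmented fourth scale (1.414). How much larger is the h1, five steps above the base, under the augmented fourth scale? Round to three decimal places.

Major second: 0.822 × 1.125⁵ = 1.48127em
Augmented fourth: 0.822 × 1.414⁵ = 4.64642em
Difference: 4.64642 − 1.48127 = 3.16515em

3.165em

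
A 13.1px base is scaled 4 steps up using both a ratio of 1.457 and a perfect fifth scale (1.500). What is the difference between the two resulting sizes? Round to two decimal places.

At 1.457: 13.1 × 1.457⁴ = 59.0350px
Perfect fifth: 13.1 × 1.500⁴ = 66.3187px
Difference: 66.3187 − 59.0350 = 7.2837px

7.28px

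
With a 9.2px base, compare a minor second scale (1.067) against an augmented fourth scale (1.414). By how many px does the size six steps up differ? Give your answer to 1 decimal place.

60.0px

Minor second: 9.2 × 1.067⁶ = 13.576px
Augmented fourth: 9.2 × 1.414⁶ = 73.533px
Difference: 73.533 − 13.576 = 59.957px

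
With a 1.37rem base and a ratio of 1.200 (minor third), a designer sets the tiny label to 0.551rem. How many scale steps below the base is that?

5

1.200ⁿ = 1.37 / 0.551 = 2.4864
n = ln(2.4864) / ln(1.200) = 0.9108 / 0.1823 ≈ 5.00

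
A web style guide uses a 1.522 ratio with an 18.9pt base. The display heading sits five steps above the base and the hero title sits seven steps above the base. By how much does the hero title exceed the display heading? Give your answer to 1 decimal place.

203.2pt

Step 5: 18.9 × 1.522⁵ = 154.360pt
Step 7: 18.9 × 1.522⁷ = 357.573pt
Difference: 357.573 − 154.360 = 203.213pt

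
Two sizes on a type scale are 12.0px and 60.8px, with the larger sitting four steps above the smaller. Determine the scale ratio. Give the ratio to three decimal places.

1.500

r⁴ = 60.8 / 12.0, so r = (60.8/12.0)^(1/4).
r = 5.0667^(1/4) ≈ 1.5003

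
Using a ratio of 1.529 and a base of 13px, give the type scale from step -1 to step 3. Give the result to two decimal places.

8.50px, 13.00px, 19.88px, 30.39px, 46.47px

Step -1: 13.0 ÷ 1.529 = 8.50
Step 0: 13px
Step 1: 13.0 × 1.529 = 19.88
Step 2: 13.0 × 1.529² = 30.39
Step 3: 13.0 × 1.529³ = 46.47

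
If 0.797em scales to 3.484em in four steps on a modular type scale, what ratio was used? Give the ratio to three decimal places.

1.446

r⁴ = 3.484 / 0.797, so r = (3.484/0.797)^(1/4).
r = 4.3714^(1/4) ≈ 1.4460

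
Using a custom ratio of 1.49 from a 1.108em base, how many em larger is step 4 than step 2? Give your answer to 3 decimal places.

Step 2: 1.108 × 1.49² = 2.45987em
Step 4: 1.108 × 1.49⁴ = 5.46116em
Difference: 5.46116 − 2.45987 = 3.00129em

3.001em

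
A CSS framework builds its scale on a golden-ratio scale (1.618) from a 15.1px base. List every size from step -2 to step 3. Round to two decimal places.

5.77px, 9.33px, 15.10px, 24.43px, 39.53px, 63.96px

Step -2: 15.1 ÷ 1.618² = 5.77
Step -1: 15.1 ÷ 1.618 = 9.33
Step 0: 15.1px
Step 1: 15.1 × 1.618 = 24.43
Step 2: 15.1 × 1.618² = 39.53
Step 3: 15.1 × 1.618³ = 63.96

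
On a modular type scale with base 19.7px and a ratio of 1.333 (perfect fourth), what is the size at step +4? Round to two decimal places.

A modular type scale is a geometric sequence: sizeₙ = base × rⁿ.
19.7 × 1.333⁴ = 19.7 × 3.15733 ≈ 62.20

62.20px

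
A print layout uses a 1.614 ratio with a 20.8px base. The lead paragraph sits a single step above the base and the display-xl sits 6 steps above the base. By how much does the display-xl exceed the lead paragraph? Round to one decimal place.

Step 1: 20.8 × 1.614 = 33.571px
Step 6: 20.8 × 1.614⁶ = 367.692px
Difference: 367.692 − 33.571 = 334.121px

334.1px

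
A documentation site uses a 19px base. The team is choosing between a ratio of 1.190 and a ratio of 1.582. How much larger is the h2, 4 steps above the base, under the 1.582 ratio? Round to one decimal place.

80.9px

At 1.190: 19.0 × 1.190⁴ = 38.101px
At 1.582: 19.0 × 1.582⁴ = 119.009px
Difference: 119.009 − 38.101 = 80.908px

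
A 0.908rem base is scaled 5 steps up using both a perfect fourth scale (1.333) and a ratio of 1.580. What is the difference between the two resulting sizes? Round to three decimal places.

5.119rem

Perfect fourth: 0.908 × 1.333⁵ = 3.82152rem
At 1.580: 0.908 × 1.580⁵ = 8.94070rem
Difference: 8.94070 − 3.82152 = 5.11918rem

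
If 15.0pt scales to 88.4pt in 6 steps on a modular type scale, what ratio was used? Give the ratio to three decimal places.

1.344

r⁶ = 88.4 / 15.0, so r = (88.4/15.0)^(1/6).
r = 5.8933^(1/6) ≈ 1.3440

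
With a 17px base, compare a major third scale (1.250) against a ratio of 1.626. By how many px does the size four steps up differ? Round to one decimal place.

77.3px

Major third: 17.0 × 1.250⁴ = 41.504px
At 1.626: 17.0 × 1.626⁴ = 118.831px
Difference: 118.831 − 41.504 = 77.327px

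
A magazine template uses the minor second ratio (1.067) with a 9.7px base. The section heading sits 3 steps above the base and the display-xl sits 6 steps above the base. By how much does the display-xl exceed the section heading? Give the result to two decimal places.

2.53px

Step 3: 9.7 × 1.067³ = 11.7832px
Step 6: 9.7 × 1.067⁶ = 14.3139px
Difference: 14.3139 − 11.7832 = 2.5307px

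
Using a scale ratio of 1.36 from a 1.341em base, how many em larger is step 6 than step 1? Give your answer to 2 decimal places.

6.66em

Step 1: 1.341 × 1.36 = 1.8238em
Step 6: 1.341 × 1.36⁶ = 8.4852em
Difference: 8.4852 − 1.8238 = 6.6614em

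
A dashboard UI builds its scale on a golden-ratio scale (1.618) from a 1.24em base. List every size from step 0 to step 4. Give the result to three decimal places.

Step 0: 1.24em
Step 1: 1.24 × 1.618 = 2.006
Step 2: 1.24 × 1.618² = 3.246
Step 3: 1.24 × 1.618³ = 5.252
Step 4: 1.24 × 1.618⁴ = 8.498

1.240em, 2.006em, 3.246em, 5.252em, 8.498em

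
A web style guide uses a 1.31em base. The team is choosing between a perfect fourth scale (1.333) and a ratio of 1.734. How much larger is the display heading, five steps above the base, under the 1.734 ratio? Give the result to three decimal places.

15.023em

Perfect fourth: 1.31 × 1.333⁵ = 5.51343em
At 1.734: 1.31 × 1.734⁵ = 20.53604em
Difference: 20.53604 − 5.51343 = 15.02261em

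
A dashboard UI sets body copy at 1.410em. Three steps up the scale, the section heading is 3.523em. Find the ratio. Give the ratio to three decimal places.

1.357

The ratio satisfies 1.410 × r³ = 3.523, so r = (3.523 / 1.410)^(1/3).
r = 2.4986^(1/3) ≈ 1.3570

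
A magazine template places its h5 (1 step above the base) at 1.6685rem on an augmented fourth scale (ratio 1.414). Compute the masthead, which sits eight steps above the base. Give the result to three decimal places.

18.857rem

1.6685 × 1.414⁷ = 1.6685 × 11.30175 ≈ 18.857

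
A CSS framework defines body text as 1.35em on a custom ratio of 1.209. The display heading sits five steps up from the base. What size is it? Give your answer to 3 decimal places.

3.487em

1.35 × 1.209⁵ = 1.35 × 2.58304 ≈ 3.487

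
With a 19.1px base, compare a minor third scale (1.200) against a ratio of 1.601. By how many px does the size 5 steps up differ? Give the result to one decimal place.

Minor third: 19.1 × 1.200⁵ = 47.527px
At 1.601: 19.1 × 1.601⁵ = 200.905px
Difference: 200.905 − 47.527 = 153.378px

153.4px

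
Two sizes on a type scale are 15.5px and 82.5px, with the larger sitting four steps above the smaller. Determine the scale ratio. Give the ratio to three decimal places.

The ratio satisfies 15.5 × r⁴ = 82.5, so r = (82.5 / 15.5)^(1/4).
r = 5.3226^(1/4) ≈ 1.5189

1.519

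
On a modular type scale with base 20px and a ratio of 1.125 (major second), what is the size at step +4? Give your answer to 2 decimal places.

20.0 × 1.125⁴ = 20.0 × 1.60181 ≈ 32.04

32.04px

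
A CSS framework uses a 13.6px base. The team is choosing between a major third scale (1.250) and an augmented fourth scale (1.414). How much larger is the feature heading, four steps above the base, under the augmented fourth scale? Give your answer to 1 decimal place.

21.2px

Major third: 13.6 × 1.250⁴ = 33.203px
Augmented fourth: 13.6 × 1.414⁴ = 54.367px
Difference: 54.367 − 33.203 = 21.164px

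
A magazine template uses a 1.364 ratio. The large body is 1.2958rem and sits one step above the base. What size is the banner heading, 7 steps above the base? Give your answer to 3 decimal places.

1.2958 × 1.364⁶ = 1.2958 × 6.44001 ≈ 8.345

8.345rem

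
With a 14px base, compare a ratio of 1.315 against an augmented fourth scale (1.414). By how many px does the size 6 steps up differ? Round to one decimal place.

39.5px

At 1.315: 14.0 × 1.315⁶ = 72.391px
Augmented fourth: 14.0 × 1.414⁶ = 111.899px
Difference: 111.899 − 72.391 = 39.508px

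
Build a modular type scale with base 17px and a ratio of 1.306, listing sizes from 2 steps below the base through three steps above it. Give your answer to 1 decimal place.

10.0px, 13.0px, 17.0px, 22.2px, 29.0px, 37.9px

Step -2: 17.0 ÷ 1.306² = 10.0
Step -1: 17.0 ÷ 1.306 = 13.0
Step 0: 17px
Step 1: 17.0 × 1.306 = 22.2
Step 2: 17.0 × 1.306² = 29.0
Step 3: 17.0 × 1.306³ = 37.9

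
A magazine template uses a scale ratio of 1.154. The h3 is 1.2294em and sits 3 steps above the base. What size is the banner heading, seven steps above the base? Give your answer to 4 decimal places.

1.2294 × 1.154⁴ = 1.2294 × 1.77347 ≈ 2.1803

2.1803em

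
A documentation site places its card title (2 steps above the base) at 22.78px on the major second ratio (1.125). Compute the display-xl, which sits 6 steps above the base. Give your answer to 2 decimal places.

36.49px

22.78 × 1.125⁴ = 22.78 × 1.60181 ≈ 36.489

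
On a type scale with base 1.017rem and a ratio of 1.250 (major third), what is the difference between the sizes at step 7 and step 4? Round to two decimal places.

2.37rem

Step 4: 1.017 × 1.250⁴ = 2.4829rem
Step 7: 1.017 × 1.250⁷ = 4.8494rem
Difference: 4.8494 − 2.4829 = 2.3665rem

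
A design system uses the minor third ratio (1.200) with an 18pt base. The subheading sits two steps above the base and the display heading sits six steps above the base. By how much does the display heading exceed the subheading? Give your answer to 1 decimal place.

27.8pt

Step 2: 18.0 × 1.200² = 25.920pt
Step 6: 18.0 × 1.200⁶ = 53.748pt
Difference: 53.748 − 25.920 = 27.828pt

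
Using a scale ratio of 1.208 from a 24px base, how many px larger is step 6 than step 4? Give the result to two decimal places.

23.47px

Step 4: 24.0 × 1.208⁴ = 51.1068px
Step 6: 24.0 × 1.208⁶ = 74.5784px
Difference: 74.5784 − 51.1068 = 23.4716px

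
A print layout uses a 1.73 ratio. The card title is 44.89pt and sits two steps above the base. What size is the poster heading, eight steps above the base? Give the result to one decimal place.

1203.4pt

The gap is 8 − (2) = 6 steps, so the factor is 1.73^6.
44.89 × 1.73⁶ = 44.89 × 26.80875 ≈ 1203.445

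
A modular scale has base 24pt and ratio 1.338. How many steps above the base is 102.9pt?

1.338ⁿ = 102.9 / 24 = 4.2875
n = ln(4.2875) / ln(1.338) = 1.4557 / 0.2912 ≈ 5.00

5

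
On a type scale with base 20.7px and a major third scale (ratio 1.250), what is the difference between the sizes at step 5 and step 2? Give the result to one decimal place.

30.8px

Step 2: 20.7 × 1.250² = 32.344px
Step 5: 20.7 × 1.250⁵ = 63.171px
Difference: 63.171 − 32.344 = 30.827px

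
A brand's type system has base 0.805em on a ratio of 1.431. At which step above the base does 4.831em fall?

1.431ⁿ = 4.831 / 0.805 = 6.0012
n = ln(6.0012) / ln(1.431) = 1.7920 / 0.3584 ≈ 5.00

5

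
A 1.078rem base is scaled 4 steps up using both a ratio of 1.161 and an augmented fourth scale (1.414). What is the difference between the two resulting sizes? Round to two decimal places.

2.35rem

At 1.161: 1.078 × 1.161⁴ = 1.9586rem
Augmented fourth: 1.078 × 1.414⁴ = 4.3094rem
Difference: 4.3094 − 1.9586 = 2.3508rem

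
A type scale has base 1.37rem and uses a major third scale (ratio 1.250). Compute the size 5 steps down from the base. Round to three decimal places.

Each step on a modular scale multiplies by the ratio, so the size n steps from the base is base × ratioⁿ.
1.37 ÷ 1.250⁵ = 1.37 ÷ 3.05176 ≈ 0.449

0.449rem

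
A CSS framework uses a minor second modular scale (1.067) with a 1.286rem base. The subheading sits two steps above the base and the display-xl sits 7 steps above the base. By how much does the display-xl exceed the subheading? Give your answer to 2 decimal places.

Step 2: 1.286 × 1.067² = 1.4641rem
Step 7: 1.286 × 1.067⁷ = 2.0248rem
Difference: 2.0248 − 1.4641 = 0.5607rem

0.56rem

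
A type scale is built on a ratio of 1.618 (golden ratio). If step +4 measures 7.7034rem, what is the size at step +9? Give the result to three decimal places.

85.423rem

Moving from step +4 to step +9 is 5 steps up, so multiply by r⁵.
7.7034 × 1.618⁵ = 7.7034 × 11.08901 ≈ 85.423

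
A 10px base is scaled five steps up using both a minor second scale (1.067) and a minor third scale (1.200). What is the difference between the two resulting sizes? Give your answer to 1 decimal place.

11.1px

Minor second: 10.0 × 1.067⁵ = 13.830px
Minor third: 10.0 × 1.200⁵ = 24.883px
Difference: 24.883 − 13.830 = 11.053px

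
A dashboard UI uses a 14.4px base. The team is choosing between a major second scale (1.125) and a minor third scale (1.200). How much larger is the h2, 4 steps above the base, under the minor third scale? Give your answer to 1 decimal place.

Major second: 14.4 × 1.125⁴ = 23.066px
Minor third: 14.4 × 1.200⁴ = 29.860px
Difference: 29.860 − 23.066 = 6.794px

6.8px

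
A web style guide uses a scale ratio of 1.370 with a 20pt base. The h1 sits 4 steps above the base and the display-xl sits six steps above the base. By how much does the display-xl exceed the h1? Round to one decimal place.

61.8pt

Step 4: 20.0 × 1.370⁴ = 70.455pt
Step 6: 20.0 × 1.370⁶ = 132.237pt
Difference: 132.237 − 70.455 = 61.782pt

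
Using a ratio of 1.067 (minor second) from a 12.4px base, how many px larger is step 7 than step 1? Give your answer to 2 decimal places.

Step 1: 12.4 × 1.067 = 13.2308px
Step 7: 12.4 × 1.067⁷ = 19.5242px
Difference: 19.5242 − 13.2308 = 6.2934px

6.29px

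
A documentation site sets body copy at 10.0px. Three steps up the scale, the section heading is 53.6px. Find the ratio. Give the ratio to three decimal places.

1.750

r³ = 53.6 / 10.0, so r = (53.6/10.0)^(1/3).
r = 5.3600^(1/3) ≈ 1.7501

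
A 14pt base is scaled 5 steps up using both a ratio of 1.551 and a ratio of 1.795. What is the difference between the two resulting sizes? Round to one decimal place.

At 1.551: 14.0 × 1.551⁵ = 125.657pt
At 1.795: 14.0 × 1.795⁵ = 260.886pt
Difference: 260.886 − 125.657 = 135.229pt

135.2pt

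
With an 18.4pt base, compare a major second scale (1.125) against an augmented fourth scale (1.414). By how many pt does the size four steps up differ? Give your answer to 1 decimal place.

44.1pt

Major second: 18.4 × 1.125⁴ = 29.473pt
Augmented fourth: 18.4 × 1.414⁴ = 73.556pt
Difference: 73.556 − 29.473 = 44.083pt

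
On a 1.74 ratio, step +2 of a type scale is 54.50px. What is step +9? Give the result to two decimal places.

Moving from step +2 to step +9 is 7 steps up, so multiply by r⁷.
54.50 × 1.74⁷ = 54.50 × 48.28861 ≈ 2631.729

2631.73px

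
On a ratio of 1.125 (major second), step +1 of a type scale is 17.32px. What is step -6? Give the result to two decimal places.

7.59px

Moving from step +1 to step -6 is 7 steps down, so divide by r⁷.
17.32 ÷ 1.125⁷ = 17.32 ÷ 2.28070 ≈ 7.594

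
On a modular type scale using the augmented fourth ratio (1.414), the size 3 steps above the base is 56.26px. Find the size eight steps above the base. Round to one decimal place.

56.26 × 1.414⁵ = 56.26 × 5.65258 ≈ 318.014

318.0px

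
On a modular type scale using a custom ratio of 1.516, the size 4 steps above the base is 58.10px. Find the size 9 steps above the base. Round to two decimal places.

465.23px

58.10 × 1.516⁵ = 58.10 × 8.00748 ≈ 465.235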